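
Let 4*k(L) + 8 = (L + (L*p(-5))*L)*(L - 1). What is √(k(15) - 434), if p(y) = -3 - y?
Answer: √4766/2 ≈ 34.518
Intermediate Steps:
k(L) = -2 + (-1 + L)*(L + 2*L²)/4 (k(L) = -2 + ((L + (L*(-3 - 1*(-5)))*L)*(L - 1))/4 = -2 + ((L + (L*(-3 + 5))*L)*(-1 + L))/4 = -2 + ((L + (L*2)*L)*(-1 + L))/4 = -2 + ((L + (2*L)*L)*(-1 + L))/4 = -2 + ((L + 2*L²)*(-1 + L))/4 = -2 + ((-1 + L)*(L + 2*L²))/4 = -2 + (-1 + L)*(L + 2*L²)/4)
√(k(15) - 434) = √((-2 + (½)*15³ - ¼*15 - ¼*15²) - 434) = √((-2 + (½)*3375 - 15/4 - ¼*225) - 434) = √((-2 + 3375/2 - 15/4 - 225/4) - 434) = √(3251/2 - 434) = √(2383/2) = √4766/2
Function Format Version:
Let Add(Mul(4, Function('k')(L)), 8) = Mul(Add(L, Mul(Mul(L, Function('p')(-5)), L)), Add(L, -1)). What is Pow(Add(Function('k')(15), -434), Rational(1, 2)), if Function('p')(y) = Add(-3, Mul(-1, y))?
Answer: Mul(Rational(1, 2), Pow(4766, Rational(1, 2))) ≈ 34.518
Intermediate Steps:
Function('k')(L) = Add(-2, Mul(Rational(1, 4), Add(-1, L), Add(L, Mul(2, Pow(L, 2))))) (Function('k')(L) = Add(-2, Mul(Rational(1, 4), Mul(Add(L, Mul(Mul(L, Add(-3, Mul(-1, -5))), L)), Add(L, -1)))) = Add(-2, Mul(Rational(1, 4), Mul(Add(L, Mul(Mul(L, Add(-3, 5)), L)), Add(-1, L)))) = Add(-2, Mul(Rational(1, 4), Mul(Add(L, Mul(Mul(L, 2), L)), Add(-1, L)))) = Add(-2, Mul(Rational(1, 4), Mul(Add(L, Mul(Mul(2, L), L)), Add(-1, L)))) = Add(-2, Mul(Rational(1, 4), Mul(Add(L, Mul(2, Pow(L, 2))), Add(-1, L)))) = Add(-2, Mul(Rational(1, 4), Mul(Add(-1, L), Add(L, Mul(2, Pow(L, 2)))))) = Add(-2, Mul(Rational(1, 4), Add(-1, L), Add(L, Mul(2, Pow(L, 2))))))
Pow(Add(Function('k')(15), -434), Rational(1, 2)) = Pow(Add(Add(-2, Mul(Rational(1, 2), Pow(15, 3)), Mul(Rational(-1, 4), 15), Mul(Rational(-1, 4), Pow(15, 2))), -434), Rational(1, 2)) = Pow(Add(Add(-2, Mul(Rational(1, 2), 3375), Rational(-15, 4), Mul(Rational(-1, 4), 225)), -434), Rational(1, 2)) = Pow(Add(Add(-2, Rational(3375, 2), Rational(-15, 4), Rational(-225, 4)), -434), Rational(1, 2)) = Pow(Add(Rational(3251, 2), -434), Rational(1, 2)) = Pow(Rational(2383, 2), Rational(1, 2)) = Mul(Rational(1, 2), Pow(4766, Rational(1, 2)))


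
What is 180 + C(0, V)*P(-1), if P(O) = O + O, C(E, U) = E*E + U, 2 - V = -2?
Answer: 172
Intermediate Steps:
V = 4 (V = 2 - 1*(-2) = 2 + 2 = 4)
C(E, U) = U + E² (C(E, U) = E² + U = U + E²)
P(O) = 2*O
180 + C(0, V)*P(-1) = 180 + (4 + 0²)*(2*(-1)) = 180 + (4 + 0)*(-2) = 180 + 4*(-2) = 180 - 8 = 172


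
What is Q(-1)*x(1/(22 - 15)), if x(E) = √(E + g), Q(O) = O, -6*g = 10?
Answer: -4*I*√42/21 ≈ -1.2344*I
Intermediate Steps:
g = -5/3 (g = -⅙*10 = -5/3 ≈ -1.6667)
x(E) = √(-5/3 + E) (x(E) = √(E - 5/3) = √(-5/3 + E))
Q(-1)*x(1/(22 - 15)) = -√(-15 + 9/(22 - 15))/3 = -√(-15 + 9/7)/3 = -√(-96/7)/3 = -4*I*√42/7/3 = -4*I*√42/21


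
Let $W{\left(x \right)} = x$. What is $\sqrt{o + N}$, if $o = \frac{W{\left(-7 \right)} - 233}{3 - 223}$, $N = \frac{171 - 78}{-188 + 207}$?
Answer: $\frac{3 \sqrt{29051}}{209} \approx 2.4466$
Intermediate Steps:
$N = \frac{93}{19} \approx 4.8947$
$o = \frac{12}{11}$ ($o = \frac{-7 - 233}{3 - 223} = - \frac{240}{-220} = \left(-240\right) \left(- \frac{1}{220}\right) = \frac{12}{11} \approx 1.0909$)
$\sqrt{o + N} = \sqrt{\frac{12}{11} + \frac{93}{19}} = \sqrt{\frac{1251}{209}} = \frac{3 \sqrt{29051}}{209}$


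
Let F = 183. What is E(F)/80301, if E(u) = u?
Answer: 61/26767 ≈ 0.0022789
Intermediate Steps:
E(F)/80301 = 183/80301 = 183*(1/80301) = 61/26767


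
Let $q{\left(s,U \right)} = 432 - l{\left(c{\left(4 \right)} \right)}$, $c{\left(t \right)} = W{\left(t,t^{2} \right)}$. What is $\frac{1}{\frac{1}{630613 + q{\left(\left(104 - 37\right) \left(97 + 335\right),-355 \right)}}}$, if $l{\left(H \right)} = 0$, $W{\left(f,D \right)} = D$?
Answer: $631045$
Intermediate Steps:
$c{\left(t \right)} = t^{2}$
$q{\left(s,U \right)} = 432$ ($q{\left(s,U \right)} = 432 - 0 = 432 + 0 = 432$)
$\frac{1}{\frac{1}{630613 + q{\left(\left(104 - 37\right) \left(97 + 335\right),-355 \right)}}} = \frac{1}{\frac{1}{630613 + 432}} = \frac{1}{\frac{1}{631045}} = 631045$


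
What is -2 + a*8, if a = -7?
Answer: -58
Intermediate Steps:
-2 + a*8 = -2 - 7*8 = -2 - 56 = -58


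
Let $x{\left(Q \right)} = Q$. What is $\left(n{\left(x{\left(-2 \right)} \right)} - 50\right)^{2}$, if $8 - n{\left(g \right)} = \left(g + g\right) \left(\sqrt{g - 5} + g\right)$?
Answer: $2388 - 400 i \sqrt{7} \approx 2388.0 - 1058.3 i$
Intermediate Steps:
$n{\left(g \right)} = 8 - 2 g \left(g + \sqrt{-5 + g}\right)$ ($n{\left(g \right)} = 8 - \left(g + g\right) \left(\sqrt{g - 5} + g\right) = 8 - 2 g \left(\sqrt{-5 + g} + g\right) = 8 - 2 g \left(g + \sqrt{-5 + g}\right)$)
$\left(n{\left(x{\left(-2 \right)} \right)} - 50\right)^{2} = \left(\left(8 - 2 \left(-2\right)^{2} - - 4 \sqrt{-5 - 2}\right) - 50\right)^{2} = \left(\left(8 - 8 - - 4 \sqrt{-7}\right) - 50\right)^{2} = \left(\left(8 - 8 - - 4 i \sqrt{7}\right) - 50\right)^{2} = \left(\left(8 - 8 + 4 i \sqrt{7}\right) - 50\right)^{2} = \left(4 i \sqrt{7} - 50\right)^{2} = \left(-50 + 4 i \sqrt{7}\right)^{2}$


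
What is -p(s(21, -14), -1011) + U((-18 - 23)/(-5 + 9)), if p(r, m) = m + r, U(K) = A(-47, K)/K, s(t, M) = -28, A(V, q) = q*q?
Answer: 4115/4 ≈ 1028.8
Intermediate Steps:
A(V, q) = q²
U(K) = K (U(K) = K²/K = K)
-p(s(21, -14), -1011) + U((-18 - 23)/(-5 + 9)) = -(-1011 - 28) + (-18 - 23)/(-5 + 9) = -1*(-1039) - 41/4 = 1039 + (¼)*(-41) = 1039 - 41/4 = 4115/4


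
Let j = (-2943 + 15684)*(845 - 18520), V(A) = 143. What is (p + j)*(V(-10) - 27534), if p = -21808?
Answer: 6168973163353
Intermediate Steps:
j = -225197175 (j = 12741*(-17675) = -225197175)
(p + j)*(V(-10) - 27534) = (-21808 - 225197175)*(143 - 27534) = -225218983*(-27391) = 6168973163353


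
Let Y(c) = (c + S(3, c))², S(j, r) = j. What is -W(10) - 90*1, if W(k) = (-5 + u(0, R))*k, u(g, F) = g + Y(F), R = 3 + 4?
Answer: -1040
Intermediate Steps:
Y(c) = (3 + c)² (Y(c) = (c + 3)² = (3 + c)²)
R = 7
u(g, F) = g + (3 + F)²
W(k) = 95*k (W(k) = (-5 + (0 + (3 + 7)²))*k = (-5 + (0 + 10²))*k = (-5 + (0 + 100))*k = (-5 + 100)*k = 95*k)
-W(10) - 90*1 = -95*10 - 90*1 = -1*950 - 90 = -950 - 90 = -1040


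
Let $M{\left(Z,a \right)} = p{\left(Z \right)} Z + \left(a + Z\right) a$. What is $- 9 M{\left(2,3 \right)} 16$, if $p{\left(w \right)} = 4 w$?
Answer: $-4464$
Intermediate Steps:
$M{\left(Z,a \right)} = 4 Z^{2} + a \left(Z + a\right)$ ($M{\left(Z,a \right)} = 4 Z Z + \left(a + Z\right) a = 4 Z^{2} + \left(Z + a\right) a = 4 Z^{2} + a \left(Z + a\right)$)
$- 9 M{\left(2,3 \right)} 16 = - 9 \left(3^{2} + 4 \cdot 2^{2} + 2 \cdot 3\right) 16 = - 9 \left(9 + 4 \cdot 4 + 6\right) 16 = - 9 \left(9 + 16 + 6\right) 16 = \left(-9\right) 31 \cdot 16 = \left(-279\right) 16 = -4464$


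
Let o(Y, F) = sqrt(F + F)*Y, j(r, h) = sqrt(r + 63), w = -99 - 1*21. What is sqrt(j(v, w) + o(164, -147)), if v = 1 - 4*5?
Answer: sqrt(2*sqrt(11) + 1148*I*sqrt(6)) ≈ 37.541 + 37.453*I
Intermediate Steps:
v = -19 (v = 1 - 20 = -19)
w = -120 (w = -99 - 21 = -120)
j(r, h) = sqrt(63 + r)
o(Y, F) = Y*sqrt(2)*sqrt(F) (o(Y, F) = sqrt(2*F)*Y = (sqrt(2)*sqrt(F))*Y = Y*sqrt(2)*sqrt(F))
sqrt(j(v, w) + o(164, -147)) = sqrt(sqrt(63 - 19) + 164*sqrt(2)*sqrt(-147)) = sqrt(sqrt(44) + 164*sqrt(2)*(7*I*sqrt(3))) = sqrt(2*sqrt(11) + 1148*I*sqrt(6))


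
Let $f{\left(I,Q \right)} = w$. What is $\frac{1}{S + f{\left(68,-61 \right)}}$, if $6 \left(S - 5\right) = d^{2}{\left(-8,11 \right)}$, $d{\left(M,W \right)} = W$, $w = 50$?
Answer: $\frac{6}{451} \approx 0.013304$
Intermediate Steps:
$f{\left(I,Q \right)} = 50$
$S = \frac{151}{6}$ ($S = 5 + \frac{11^{2}}{6} = 5 + \frac{1}{6} \cdot 121 = 5 + \frac{121}{6} = \frac{151}{6} \approx 25.167$)
$\frac{1}{S + f{\left(68,-61 \right)}} = \frac{1}{\frac{151}{6} + 50} = \frac{1}{\frac{451}{6}} = \frac{6}{451}$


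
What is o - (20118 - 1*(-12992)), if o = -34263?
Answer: -67373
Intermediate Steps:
o - (20118 - 1*(-12992)) = -34263 - (20118 - 1*(-12992)) = -34263 - (20118 + 12992) = -34263 - 1*33110 = -34263 - 33110 = -67373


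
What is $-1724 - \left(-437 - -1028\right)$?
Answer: $-2315$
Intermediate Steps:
$-1724 - \left(-437 - -1028\right) = -1724 - \left(-437 + 1028\right) = -1724 - 591 = -2315$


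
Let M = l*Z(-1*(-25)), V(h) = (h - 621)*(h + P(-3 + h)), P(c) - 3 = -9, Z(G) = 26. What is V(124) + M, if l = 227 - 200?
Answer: -57944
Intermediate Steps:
P(c) = -6 (P(c) = 3 - 9 = -6)
l = 27
V(h) = (-621 + h)*(-6 + h) (V(h) = (h - 621)*(h - 6) = (-621 + h)*(-6 + h))
M = 702 (M = 27*26 = 702)
V(124) + M = (3726 + 124² - 627*124) + 702 = (3726 + 15376 - 77748) + 702 = -58646 + 702 = -57944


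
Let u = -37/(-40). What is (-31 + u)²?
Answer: 1447209/1600 ≈ 904.51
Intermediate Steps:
u = 37/40 (u = -37*(-1/40) = 37/40 ≈ 0.92500)
(-31 + u)² = (-31 + 37/40)² = (-1203/40)² = 1447209/1600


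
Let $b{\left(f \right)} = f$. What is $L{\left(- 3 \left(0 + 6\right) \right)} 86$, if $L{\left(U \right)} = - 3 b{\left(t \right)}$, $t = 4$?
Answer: $-1032$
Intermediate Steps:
$L{\left(U \right)} = -12$ ($L{\left(U \right)} = \left(-3\right) 4 = -12$)
$L{\left(- 3 \left(0 + 6\right) \right)} 86 = \left(-12\right) 86 = -1032$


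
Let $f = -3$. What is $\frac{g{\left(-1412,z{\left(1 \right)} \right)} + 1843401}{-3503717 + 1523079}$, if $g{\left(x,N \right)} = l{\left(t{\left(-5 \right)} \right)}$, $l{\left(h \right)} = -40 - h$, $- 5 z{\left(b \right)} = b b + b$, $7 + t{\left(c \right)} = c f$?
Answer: $- \frac{1843353}{1980638} \approx -0.93069$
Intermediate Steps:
$t{\left(c \right)} = -7 - 3 c$ ($t{\left(c \right)} = -7 + c \left(-3\right) = -7 - 3 c$)
$z{\left(b \right)} = - \frac{b}{5} - \frac{b^{2}}{5}$ ($z{\left(b \right)} = - \frac{b b + b}{5} = - \frac{b^{2} + b}{5} = - \frac{b + b^{2}}{5} = - \frac{b}{5} - \frac{b^{2}}{5}$)
$g{\left(x,N \right)} = -48$ ($g{\left(x,N \right)} = -40 - \left(-7 - -15\right) = -40 - \left(-7 + 15\right) = -40 - 8 = -48$)
$\frac{g{\left(-1412,z{\left(1 \right)} \right)} + 1843401}{-3503717 + 1523079} = \frac{-48 + 1843401}{-3503717 + 1523079} = \frac{1843353}{-1980638} = 1843353 \left(- \frac{1}{1980638}\right) = - \frac{1843353}{1980638}$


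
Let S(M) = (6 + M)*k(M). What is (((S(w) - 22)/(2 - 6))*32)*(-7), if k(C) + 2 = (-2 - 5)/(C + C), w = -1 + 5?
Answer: -2842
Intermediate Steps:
w = 4
k(C) = -2 - 7/(2*C) (k(C) = -2 + (-2 - 5)/(C + C) = -2 - 7*1/(2*C) = -2 - 7/(2*C))
S(M) = (-2 - 7/(2*M))*(6 + M) (S(M) = (6 + M)*(-2 - 7/(2*M)) = (-2 - 7/(2*M))*(6 + M))
(((S(w) - 22)/(2 - 6))*32)*(-7) = ((((-31/2 - 21/4 - 2*4) - 22)/(2 - 6))*32)*(-7) = ((((-31/2 - 21*1/4 - 8) - 22)/(-4))*32)*(-7) = ((((-31/2 - 21/4 - 8) - 22)*(-1/4))*32)*(-7) = (((-115/4 - 22)*(-1/4))*32)*(-7) = (-203/4*(-1/4)*32)*(-7) = ((203/16)*32)*(-7) = 406*(-7) = -2842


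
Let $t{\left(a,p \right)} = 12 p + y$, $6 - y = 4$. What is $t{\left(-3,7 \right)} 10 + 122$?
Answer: $982$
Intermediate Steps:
$y = 2$ ($y = 6 - 4 = 2$)
$t{\left(a,p \right)} = 2 + 12 p$ ($t{\left(a,p \right)} = 12 p + 2 = 2 + 12 p$)
$t{\left(-3,7 \right)} 10 + 122 = \left(2 + 12 \cdot 7\right) 10 + 122 = \left(2 + 84\right) 10 + 122 = 86 \cdot 10 + 122 = 860 + 122 = 982$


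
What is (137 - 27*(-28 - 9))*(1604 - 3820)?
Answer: -2517376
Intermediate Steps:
(137 - 27*(-28 - 9))*(1604 - 3820) = (137 - 27*(-37))*(-2216) = (137 + 999)*(-2216) = 1136*(-2216) = -2517376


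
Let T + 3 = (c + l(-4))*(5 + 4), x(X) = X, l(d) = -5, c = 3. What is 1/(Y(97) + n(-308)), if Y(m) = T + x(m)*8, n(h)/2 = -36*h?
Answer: 1/22931 ≈ 4.3609e-5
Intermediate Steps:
n(h) = -72*h (n(h) = 2*(-36*h) = -72*h)
T = -21 (T = -3 + (3 - 5)*(5 + 4) = -3 - 2*9 = -3 - 18 = -21)
Y(m) = -21 + 8*m (Y(m) = -21 + m*8 = -21 + 8*m)
1/(Y(97) + n(-308)) = 1/((-21 + 8*97) - 72*(-308)) = 1/((-21 + 776) + 22176) = 1/(755 + 22176) = 1/22931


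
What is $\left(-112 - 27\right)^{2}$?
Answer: $19321$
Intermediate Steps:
$\left(-112 - 27\right)^{2} = \left(-139\right)^{2} = 19321$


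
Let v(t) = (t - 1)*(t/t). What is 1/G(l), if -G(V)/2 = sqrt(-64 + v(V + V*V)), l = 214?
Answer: -sqrt(5105)/30630 ≈ -0.0023327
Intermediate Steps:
v(t) = -1 + t (v(t) = (-1 + t)*1 = -1 + t)
G(V) = -2*sqrt(-65 + V + V**2) (G(V) = -2*sqrt(-64 + (-1 + (V + V*V))) = -2*sqrt(-64 + (-1 + (V + V**2))) = -2*sqrt(-64 + (-1 + V + V**2)) = -2*sqrt(-65 + V + V**2))
1/G(l) = 1/(-2*sqrt(-65 + 214*(1 + 214))) = 1/(-2*sqrt(-65 + 214*215)) = 1/(-2*sqrt(-65 + 46010)) = 1/(-6*sqrt(5105)) = -sqrt(5105)/30630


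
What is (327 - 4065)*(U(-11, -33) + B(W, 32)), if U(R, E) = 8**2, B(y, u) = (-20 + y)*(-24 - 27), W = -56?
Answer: -14727720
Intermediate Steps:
B(y, u) = 1020 - 51*y (B(y, u) = (-20 + y)*(-51) = 1020 - 51*y)
U(R, E) = 64
(327 - 4065)*(U(-11, -33) + B(W, 32)) = (327 - 4065)*(64 + (1020 - 51*(-56))) = -3738*(64 + (1020 + 2856)) = -3738*(64 + 3876) = -3738*3940 = -14727720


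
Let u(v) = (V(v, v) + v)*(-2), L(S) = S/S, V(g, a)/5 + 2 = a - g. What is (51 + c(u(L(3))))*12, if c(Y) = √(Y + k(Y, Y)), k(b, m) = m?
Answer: 684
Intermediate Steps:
V(g, a) = -10 - 5*g + 5*a (V(g, a) = -10 + 5*(a - g) = -10 + (-5*g + 5*a) = -10 - 5*g + 5*a)
L(S) = 1
u(v) = 20 - 2*v (u(v) = ((-10 - 5*v + 5*v) + v)*(-2) = (-10 + v)*(-2) = 20 - 2*v)
c(Y) = √2*√Y (c(Y) = √(Y + Y) = √(2*Y) = √2*√Y)
(51 + c(u(L(3))))*12 = (51 + √2*√(20 - 2*1))*12 = (51 + √2*√(20 - 2))*12 = (51 + √2*√18)*12 = (51 + √2*(3*√2))*12 = (51 + 6)*12 = 57*12 = 684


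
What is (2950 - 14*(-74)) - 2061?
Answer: 1925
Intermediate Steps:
(2950 - 14*(-74)) - 2061 = (2950 + 1036) - 2061 = 3986 - 2061 = 1925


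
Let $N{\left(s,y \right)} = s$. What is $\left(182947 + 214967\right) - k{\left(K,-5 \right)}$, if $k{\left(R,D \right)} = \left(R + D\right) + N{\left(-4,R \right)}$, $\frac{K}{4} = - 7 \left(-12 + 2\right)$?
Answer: $397643$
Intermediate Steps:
$K = 280$ ($K = 4 \left(- 7 \left(-12 + 2\right)\right) = 4 \left(\left(-7\right) \left(-10\right)\right) = 4 \cdot 70 = 280$)
$k{\left(R,D \right)} = -4 + D + R$ ($k{\left(R,D \right)} = \left(R + D\right) - 4 = \left(D + R\right) - 4 = -4 + D + R$)
$\left(182947 + 214967\right) - k{\left(K,-5 \right)} = \left(182947 + 214967\right) - \left(-4 - 5 + 280\right) = 397914 - 271 = 397643$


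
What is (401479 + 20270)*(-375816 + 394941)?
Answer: 8065949625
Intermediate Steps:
(401479 + 20270)*(-375816 + 394941) = 421749*19125 = 8065949625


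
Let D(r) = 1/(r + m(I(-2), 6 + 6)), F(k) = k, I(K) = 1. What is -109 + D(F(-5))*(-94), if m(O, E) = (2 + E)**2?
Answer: -20913/191 ≈ -109.49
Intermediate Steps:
D(r) = 1/(196 + r) (D(r) = 1/(r + (2 + (6 + 6))**2) = 1/(r + (2 + 12)**2) = 1/(r + 14**2) = 1/(r + 196) = 1/(196 + r))
-109 + D(F(-5))*(-94) = -109 - 94/(196 - 5) = -109 - 94/191 = -20913/191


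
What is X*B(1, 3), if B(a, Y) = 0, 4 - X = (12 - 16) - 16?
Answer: 0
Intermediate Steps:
X = 24 (X = 4 - ((12 - 16) - 16) = 4 - (-4 - 16) = 4 - 1*(-20) = 4 + 20 = 24)
X*B(1, 3) = 24*0 = 0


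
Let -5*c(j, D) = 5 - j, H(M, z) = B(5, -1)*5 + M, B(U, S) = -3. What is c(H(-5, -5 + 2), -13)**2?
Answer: 25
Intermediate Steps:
H(M, z) = -15 + M (H(M, z) = -3*5 + M = -15 + M)
c(j, D) = -1 + j/5 (c(j, D) = -(5 - j)/5 = -1 + j/5)
c(H(-5, -5 + 2), -13)**2 = (-1 + (-15 - 5)/5)**2 = (-1 + (1/5)*(-20))**2 = (-1 - 4)**2 = (-5)**2 = 25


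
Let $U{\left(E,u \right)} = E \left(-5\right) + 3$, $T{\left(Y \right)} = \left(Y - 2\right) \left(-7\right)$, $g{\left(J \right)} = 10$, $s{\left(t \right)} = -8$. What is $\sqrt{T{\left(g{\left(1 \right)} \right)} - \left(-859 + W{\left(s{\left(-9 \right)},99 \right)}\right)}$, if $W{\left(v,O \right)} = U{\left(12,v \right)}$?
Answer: $2 \sqrt{215} \approx 29.326$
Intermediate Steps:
$T{\left(Y \right)} = 14 - 7 Y$ ($T{\left(Y \right)} = \left(-2 + Y\right) \left(-7\right) = 14 - 7 Y$)
$U{\left(E,u \right)} = 3 - 5 E$ ($U{\left(E,u \right)} = - 5 E + 3 = 3 - 5 E$)
$W{\left(v,O \right)} = -57$ ($W{\left(v,O \right)} = 3 - 60 = -57$)
$\sqrt{T{\left(g{\left(1 \right)} \right)} - \left(-859 + W{\left(s{\left(-9 \right)},99 \right)}\right)} = \sqrt{\left(14 - 70\right) + \left(859 - -57\right)} = \sqrt{\left(14 - 70\right) + \left(859 + 57\right)} = \sqrt{-56 + 916} = \sqrt{860} = 2 \sqrt{215}$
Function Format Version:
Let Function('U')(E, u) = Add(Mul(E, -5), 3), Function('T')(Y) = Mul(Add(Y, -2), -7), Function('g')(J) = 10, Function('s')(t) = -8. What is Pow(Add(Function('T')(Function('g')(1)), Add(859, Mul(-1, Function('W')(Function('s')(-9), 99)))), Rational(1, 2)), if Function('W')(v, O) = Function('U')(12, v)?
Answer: Mul(2, Pow(215, Rational(1, 2))) ≈ 29.326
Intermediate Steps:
Function('T')(Y) = Add(14, Mul(-7, Y)) (Function('T')(Y) = Mul(Add(-2, Y), -7) = Add(14, Mul(-7, Y)))
Function('U')(E, u) = Add(3, Mul(-5, E)) (Function('U')(E, u) = Add(Mul(-5, E), 3) = Add(3, Mul(-5, E)))
Function('W')(v, O) = -57 (Function('W')(v, O) = Add(3, Mul(-5, 12)) = Add(3, -60) = -57)
Pow(Add(Function('T')(Function('g')(1)), Add(859, Mul(-1, Function('W')(Function('s')(-9), 99)))), Rational(1, 2)) = Pow(Add(Add(14, Mul(-7, 10)), Add(859, Mul(-1, -57))), Rational(1, 2)) = Pow(Add(Add(14, -70), Add(859, 57)), Rational(1, 2)) = Pow(Add(-56, 916), Rational(1, 2)) = Pow(860, Rational(1, 2)) = Mul(2, Pow(215, Rational(1, 2)))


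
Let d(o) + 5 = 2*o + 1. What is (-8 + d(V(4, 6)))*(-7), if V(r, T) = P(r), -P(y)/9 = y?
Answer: 588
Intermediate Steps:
P(y) = -9*y
V(r, T) = -9*r
d(o) = -4 + 2*o (d(o) = -5 + (2*o + 1) = -5 + (1 + 2*o) = -4 + 2*o)
(-8 + d(V(4, 6)))*(-7) = (-8 + (-4 + 2*(-9*4)))*(-7) = (-8 + (-4 + 2*(-36)))*(-7) = (-8 + (-4 - 72))*(-7) = (-8 - 76)*(-7) = -84*(-7) = 588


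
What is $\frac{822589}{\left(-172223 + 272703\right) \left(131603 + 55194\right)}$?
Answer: $\frac{822589}{18769362560} \approx 4.3826 \cdot 10^{-5}$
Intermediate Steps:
$\frac{822589}{\left(-172223 + 272703\right) \left(131603 + 55194\right)} = \frac{822589}{100480 \cdot 186797} = \frac{822589}{18769362560}$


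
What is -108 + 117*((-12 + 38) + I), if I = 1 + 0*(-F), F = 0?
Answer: 3051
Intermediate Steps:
I = 1 (I = 1 + 0*(-1*0) = 1 + 0*0 = 1 + 0 = 1)
-108 + 117*((-12 + 38) + I) = -108 + 117*((-12 + 38) + 1) = -108 + 117*(26 + 1) = -108 + 117*27 = -108 + 3159 = 3051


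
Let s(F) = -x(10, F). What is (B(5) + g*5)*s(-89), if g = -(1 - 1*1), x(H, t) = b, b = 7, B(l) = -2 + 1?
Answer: 7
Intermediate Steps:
B(l) = -1
x(H, t) = 7
g = 0 (g = -(1 - 1) = -1*0 = 0)
s(F) = -7 (s(F) = -1*7 = -7)
(B(5) + g*5)*s(-89) = (-1 + 0*5)*(-7) = (-1 + 0)*(-7) = -1*(-7) = 7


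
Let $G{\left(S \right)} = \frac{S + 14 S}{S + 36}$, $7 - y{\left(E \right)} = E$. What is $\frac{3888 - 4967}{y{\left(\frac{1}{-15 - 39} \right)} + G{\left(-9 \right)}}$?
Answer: $- \frac{58266}{109} \approx -534.55$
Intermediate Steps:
$y{\left(E \right)} = 7 - E$
$G{\left(S \right)} = \frac{15 S}{36 + S}$
$\frac{3888 - 4967}{y{\left(\frac{1}{-15 - 39} \right)} + G{\left(-9 \right)}} = \frac{3888 - 4967}{\left(7 - \frac{1}{-15 - 39}\right) + 15 \left(-9\right) \frac{1}{36 - 9}} = - \frac{1079}{\left(7 - \frac{1}{-54}\right) + 15 \left(-9\right) \frac{1}{27}} = - \frac{1079}{\left(7 - - \frac{1}{54}\right) + 15 \left(-9\right) \frac{1}{27}} = - \frac{1079}{\left(7 + \frac{1}{54}\right) - 5} = - \frac{1079}{\frac{379}{54} - 5} = - \frac{1079}{\frac{109}{54}} = \left(-1079\right) \frac{54}{109} = - \frac{58266}{109}$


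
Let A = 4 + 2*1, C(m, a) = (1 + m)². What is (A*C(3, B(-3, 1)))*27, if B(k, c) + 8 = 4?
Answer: 2592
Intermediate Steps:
B(k, c) = -4 (B(k, c) = -8 + 4 = -4)
A = 6 (A = 4 + 2 = 6)
(A*C(3, B(-3, 1)))*27 = (6*(1 + 3)²)*27 = (6*4²)*27 = (6*16)*27 = 96*27 = 2592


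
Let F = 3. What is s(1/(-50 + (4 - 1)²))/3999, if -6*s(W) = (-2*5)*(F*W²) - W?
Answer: -11/40333914 ≈ -2.7272e-7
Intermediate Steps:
s(W) = 5*W² + W/6 (s(W) = -((-2*5)*(3*W²) - W)/6 = -(-30*W² - W)/6 = -(-W - 30*W²)/6 = 5*W² + W/6)
s(1/(-50 + (4 - 1)²))/3999 = ((1 + 30/(-50 + (4 - 1)²))/(6*(-50 + (4 - 1)²)))/3999 = ((1 + 30/(-50 + 3²))/(6*(-50 + 3²)))*(1/3999) = ((1 + 30/(-50 + 9))/(6*(-50 + 9)))*(1/3999) = ((⅙)*(1 + 30/(-41))/(-41))*(1/3999) = ((⅙)*(-1/41)*(1 + 30*(-1/41)))*(1/3999) = ((⅙)*(-1/41)*(1 - 30/41))*(1/3999) = ((⅙)*(-1/41)*(11/41))*(1/3999) = -11/10086*1/3999 = -11/40333914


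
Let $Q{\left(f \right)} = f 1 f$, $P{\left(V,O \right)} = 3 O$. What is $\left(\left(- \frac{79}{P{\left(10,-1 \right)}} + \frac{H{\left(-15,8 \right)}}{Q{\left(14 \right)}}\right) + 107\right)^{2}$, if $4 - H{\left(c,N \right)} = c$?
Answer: $\frac{6155500849}{345744} \approx 17804.0$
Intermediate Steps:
$H{\left(c,N \right)} = 4 - c$
$Q{\left(f \right)} = f^{2}$ ($Q{\left(f \right)} = f f = f^{2}$)
$\left(\left(- \frac{79}{P{\left(10,-1 \right)}} + \frac{H{\left(-15,8 \right)}}{Q{\left(14 \right)}}\right) + 107\right)^{2} = \left(\left(- \frac{79}{3 \left(-1\right)} + \frac{4 - -15}{14^{2}}\right) + 107\right)^{2} = \left(\left(- \frac{79}{-3} + \frac{4 + 15}{196}\right) + 107\right)^{2} = \left(\left(\left(-79\right) \left(- \frac{1}{3}\right) + 19 \cdot \frac{1}{196}\right) + 107\right)^{2} = \left(\left(\frac{79}{3} + \frac{19}{196}\right) + 107\right)^{2} = \left(\frac{15541}{588} + 107\right)^{2} = \left(\frac{78457}{588}\right)^{2} = \frac{6155500849}{345744}$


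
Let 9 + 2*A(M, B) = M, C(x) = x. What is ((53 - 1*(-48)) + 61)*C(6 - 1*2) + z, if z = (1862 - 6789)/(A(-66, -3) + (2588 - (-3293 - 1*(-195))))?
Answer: 562354/869 ≈ 647.13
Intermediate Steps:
A(M, B) = -9/2 + M/2
z = -758/869 (z = (1862 - 6789)/((-9/2 + (½)*(-66)) + (2588 - (-3293 - 1*(-195)))) = -4927/((-9/2 - 33) + (2588 - (-3293 + 195))) = -4927/(-75/2 + (2588 - 1*(-3098))) = -4927/(-75/2 + (2588 + 3098)) = -4927/(-75/2 + 5686) = -4927/11297/2 = -4927*2/11297 = -758/869 ≈ -0.87227)
((53 - 1*(-48)) + 61)*C(6 - 1*2) + z = ((53 - 1*(-48)) + 61)*(6 - 1*2) - 758/869 = ((53 + 48) + 61)*(6 - 2) - 758/869 = (101 + 61)*4 - 758/869 = 162*4 - 758/869 = 648 - 758/869 = 562354/869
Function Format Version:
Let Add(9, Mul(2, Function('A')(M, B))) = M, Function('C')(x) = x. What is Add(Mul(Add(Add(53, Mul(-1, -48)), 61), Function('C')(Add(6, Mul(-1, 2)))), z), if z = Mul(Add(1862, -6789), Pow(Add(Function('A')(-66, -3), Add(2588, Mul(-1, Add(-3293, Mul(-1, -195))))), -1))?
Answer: Rational(562354, 869) ≈ 647.13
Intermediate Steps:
Function('A')(M, B) = Add(Rational(-9, 2), Mul(Rational(1, 2), M))
z = Rational(-758, 869) (z = Mul(Add(1862, -6789), Pow(Add(Add(Rational(-9, 2), Mul(Rational(1, 2), -66)), Add(2588, Mul(-1, Add(-3293, Mul(-1, -195))))), -1)) = Mul(-4927, Pow(Add(Add(Rational(-9, 2), -33), Add(2588, Mul(-1, Add(-3293, 195)))), -1)) = Mul(-4927, Pow(Add(Rational(-75, 2), Add(2588, Mul(-1, -3098))), -1)) = Mul(-4927, Pow(Add(Rational(-75, 2), Add(2588, 3098)), -1)) = Mul(-4927, Pow(Add(Rational(-75, 2), 5686), -1)) = Mul(-4927, Pow(Rational(11297, 2), -1)) = Mul(-4927, Rational(2, 11297)) = Rational(-758, 869) ≈ -0.87227)
Add(Mul(Add(Add(53, Mul(-1, -48)), 61), Function('C')(Add(6, Mul(-1, 2)))), z) = Add(Mul(Add(Add(53, Mul(-1, -48)), 61), Add(6, Mul(-1, 2))), Rational(-758, 869)) = Add(Mul(Add(Add(53, 48), 61), Add(6, -2)), Rational(-758, 869)) = Add(Mul(Add(101, 61), 4), Rational(-758, 869)) = Add(Mul(162, 4), Rational(-758, 869)) = Add(648, Rational(-758, 869)) = Rational(562354, 869)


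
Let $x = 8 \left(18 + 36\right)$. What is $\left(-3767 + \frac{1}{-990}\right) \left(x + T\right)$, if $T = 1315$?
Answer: $- \frac{6515141257}{990} \approx -6.581 \cdot 10^{6}$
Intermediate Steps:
$x = 432$ ($x = 8 \cdot 54 = 432$)
$\left(-3767 + \frac{1}{-990}\right) \left(x + T\right) = \left(-3767 + \frac{1}{-990}\right) \left(432 + 1315\right) = \left(-3767 - \frac{1}{990}\right) 1747 = \left(- \frac{3729331}{990}\right) 1747 = - \frac{6515141257}{990}$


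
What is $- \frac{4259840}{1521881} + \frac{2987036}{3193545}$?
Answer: $- \frac{9058077398084}{4860195458145} \approx -1.8637$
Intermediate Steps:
$- \frac{4259840}{1521881} + \frac{2987036}{3193545} = - \frac{9058077398084}{4860195458145}$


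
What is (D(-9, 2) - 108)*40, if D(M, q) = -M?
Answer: -3960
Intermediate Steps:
(D(-9, 2) - 108)*40 = (-1*(-9) - 108)*40 = (9 - 108)*40 = -99*40 = -3960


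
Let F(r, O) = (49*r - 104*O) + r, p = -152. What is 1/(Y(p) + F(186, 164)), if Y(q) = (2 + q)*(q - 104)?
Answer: 1/30644 ≈ 3.2633e-5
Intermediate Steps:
F(r, O) = -104*O + 50*r (F(r, O) = (-104*O + 49*r) + r = -104*O + 50*r)
Y(q) = (-104 + q)*(2 + q) (Y(q) = (2 + q)*(-104 + q) = (-104 + q)*(2 + q))
1/(Y(p) + F(186, 164)) = 1/((-208 + (-152)² - 102*(-152)) + (-104*164 + 50*186)) = 1/((-208 + 23104 + 15504) + (-17056 + 9300)) = 1/(38400 - 7756) = 1/30644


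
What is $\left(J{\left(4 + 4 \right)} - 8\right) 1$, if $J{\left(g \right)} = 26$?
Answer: $18$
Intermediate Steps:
$\left(J{\left(4 + 4 \right)} - 8\right) 1 = \left(26 - 8\right) 1 = 18 \cdot 1 = 18$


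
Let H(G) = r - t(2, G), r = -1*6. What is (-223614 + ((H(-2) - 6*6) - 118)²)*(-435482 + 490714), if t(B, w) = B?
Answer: -10901139840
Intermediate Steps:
r = -6
H(G) = -8 (H(G) = -6 - 1*2 = -6 - 2 = -8)
(-223614 + ((H(-2) - 6*6) - 118)²)*(-435482 + 490714) = (-223614 + ((-8 - 6*6) - 118)²)*(-435482 + 490714) = (-223614 + ((-8 - 36) - 118)²)*55232 = (-223614 + (-44 - 118)²)*55232 = (-223614 + (-162)²)*55232 = (-223614 + 26244)*55232 = -197370*55232 = -10901139840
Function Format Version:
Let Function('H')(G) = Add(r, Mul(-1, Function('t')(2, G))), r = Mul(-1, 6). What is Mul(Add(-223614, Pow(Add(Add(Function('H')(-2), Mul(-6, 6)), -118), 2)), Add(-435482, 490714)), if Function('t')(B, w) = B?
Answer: -10901139840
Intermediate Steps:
r = -6
Function('H')(G) = -8 (Function('H')(G) = Add(-6, Mul(-1, 2)) = Add(-6, -2) = -8)
Mul(Add(-223614, Pow(Add(Add(Function('H')(-2), Mul(-6, 6)), -118), 2)), Add(-435482, 490714)) = Mul(Add(-223614, Pow(Add(Add(-8, Mul(-6, 6)), -118), 2)), Add(-435482, 490714)) = Mul(Add(-223614, Pow(Add(Add(-8, -36), -118), 2)), 55232) = Mul(Add(-223614, Pow(Add(-44, -118), 2)), 55232) = Mul(Add(-223614, Pow(-162, 2)), 55232) = Mul(Add(-223614, 26244), 55232) = Mul(-197370, 55232) = -10901139840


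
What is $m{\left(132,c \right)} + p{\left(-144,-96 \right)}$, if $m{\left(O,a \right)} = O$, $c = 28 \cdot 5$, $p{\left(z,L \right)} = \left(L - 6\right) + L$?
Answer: $-66$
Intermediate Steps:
$p{\left(z,L \right)} = -6 + 2 L$ ($p{\left(z,L \right)} = \left(L - 6\right) + L = \left(-6 + L\right) + L = -6 + 2 L$)
$c = 140$
$m{\left(132,c \right)} + p{\left(-144,-96 \right)} = 132 + \left(-6 + 2 \left(-96\right)\right) = 132 - 198 = -66$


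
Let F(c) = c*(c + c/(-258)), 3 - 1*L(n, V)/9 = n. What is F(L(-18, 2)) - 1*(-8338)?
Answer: 3777167/86 ≈ 43921.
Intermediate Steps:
L(n, V) = 27 - 9*n
F(c) = 257*c**2/258 (F(c) = c*(c + c*(-1/258)) = c*(c - c/258) = c*(257*c/258) = 257*c**2/258)
F(L(-18, 2)) - 1*(-8338) = 257*(27 - 9*(-18))**2/258 - 1*(-8338) = 257*(27 + 162)**2/258 + 8338 = (257/258)*189**2 + 8338 = (257/258)*35721 + 8338 = 3060099/86 + 8338 = 3777167/86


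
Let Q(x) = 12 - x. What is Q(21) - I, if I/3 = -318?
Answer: 945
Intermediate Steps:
I = -954 (I = 3*(-318) = -954)
Q(21) - I = (12 - 1*21) - 1*(-954) = (12 - 21) + 954 = -9 + 954 = 945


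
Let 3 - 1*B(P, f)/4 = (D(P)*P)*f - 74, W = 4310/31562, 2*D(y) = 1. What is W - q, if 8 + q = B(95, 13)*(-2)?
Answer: -68108641/15781 ≈ -4315.9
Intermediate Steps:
D(y) = 1/2 (D(y) = (1/2)*1 = 1/2)
W = 2155/15781 (W = 4310*(1/31562) = 2155/15781 ≈ 0.13656)
B(P, f) = 308 - 2*P*f (B(P, f) = 12 - 4*((P/2)*f - 74) = 12 - 4*(P*f/2 - 74) = 12 - 4*(-74 + P*f/2) = 12 + (296 - 2*P*f) = 308 - 2*P*f)
q = 4316 (q = -8 + (308 - 2*95*13)*(-2) = -8 + (308 - 2470)*(-2) = -8 - 2162*(-2) = -8 + 4324 = 4316)
W - q = 2155/15781 - 1*4316 = 2155/15781 - 4316 = -68108641/15781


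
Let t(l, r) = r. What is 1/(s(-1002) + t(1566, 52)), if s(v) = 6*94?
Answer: 1/616 ≈ 0.0016234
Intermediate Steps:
s(v) = 564
1/(s(-1002) + t(1566, 52)) = 1/(564 + 52) = 1/616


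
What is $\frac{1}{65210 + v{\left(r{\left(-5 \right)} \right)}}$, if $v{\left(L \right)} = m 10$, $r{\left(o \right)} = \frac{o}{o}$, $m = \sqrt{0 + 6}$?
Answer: $\frac{6521}{425234350} - \frac{\sqrt{6}}{425234350} \approx 1.5329 \cdot 10^{-5}$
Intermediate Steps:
$m = \sqrt{6} \approx 2.4495$
$r{\left(o \right)} = 1$
$v{\left(L \right)} = 10 \sqrt{6}$ ($v{\left(L \right)} = \sqrt{6} \cdot 10 = 10 \sqrt{6}$)
$\frac{1}{65210 + v{\left(r{\left(-5 \right)} \right)}} = \frac{1}{65210 + 10 \sqrt{6}}$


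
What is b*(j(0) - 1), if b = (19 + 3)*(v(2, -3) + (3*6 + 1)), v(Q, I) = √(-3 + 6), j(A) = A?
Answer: -418 - 22*√3 ≈ -456.10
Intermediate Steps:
v(Q, I) = √3
b = 418 + 22*√3 (b = (19 + 3)*(√3 + (3*6 + 1)) = 22*(√3 + (18 + 1)) = 22*(√3 + 19) = 22*(19 + √3) = 418 + 22*√3 ≈ 456.10)
b*(j(0) - 1) = (418 + 22*√3)*(0 - 1) = (418 + 22*√3)*(-1) = -418 - 22*√3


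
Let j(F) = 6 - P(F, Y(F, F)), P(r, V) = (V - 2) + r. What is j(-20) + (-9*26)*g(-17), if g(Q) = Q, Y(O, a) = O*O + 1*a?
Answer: 3626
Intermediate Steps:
Y(O, a) = a + O² (Y(O, a) = O² + a = a + O²)
P(r, V) = -2 + V + r (P(r, V) = (-2 + V) + r = -2 + V + r)
j(F) = 8 - F² - 2*F (j(F) = 6 - (-2 + (F + F²) + F) = 6 - (-2 + F² + 2*F) = 6 + (2 - F² - 2*F) = 8 - F² - 2*F)
j(-20) + (-9*26)*g(-17) = (8 - 1*(-20)² - 2*(-20)) - 9*26*(-17) = (8 - 1*400 + 40) - 234*(-17) = (8 - 400 + 40) + 3978 = -352 + 3978 = 3626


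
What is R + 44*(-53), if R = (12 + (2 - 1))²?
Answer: -2163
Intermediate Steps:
R = 169 (R = (12 + 1)² = 13² = 169)
R + 44*(-53) = 169 + 44*(-53) = 169 - 2332 = -2163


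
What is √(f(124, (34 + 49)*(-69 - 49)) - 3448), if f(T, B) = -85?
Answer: I*√3533 ≈ 59.439*I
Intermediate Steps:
√(f(124, (34 + 49)*(-69 - 49)) - 3448) = √(-85 - 3448) = √(-3533) = I*√3533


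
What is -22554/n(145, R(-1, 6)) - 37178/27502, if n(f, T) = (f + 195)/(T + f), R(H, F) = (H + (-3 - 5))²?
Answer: -17524493116/1168835 ≈ -14993.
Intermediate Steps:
R(H, F) = (-8 + H)² (R(H, F) = (H - 8)² = (-8 + H)²)
n(f, T) = (195 + f)/(T + f)
-22554/n(145, R(-1, 6)) - 37178/27502 = -22554*((-8 - 1)² + 145)/(195 + 145) - 37178/27502 = -22554/(340/((-9)² + 145)) - 37178*1/27502 = -22554/(340/(81 + 145)) - 18589/13751 = -22554/(340/226) - 18589/13751 = -22554/((1/226)*340) - 18589/13751 = -22554/170/113 - 18589/13751 = -22554*113/170 - 18589/13751 = -1274301/85 - 18589/13751 = -17524493116/1168835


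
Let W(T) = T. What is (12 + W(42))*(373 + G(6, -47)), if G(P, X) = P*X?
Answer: 4914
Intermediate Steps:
(12 + W(42))*(373 + G(6, -47)) = (12 + 42)*(373 + 6*(-47)) = 54*(373 - 282) = 54*91 = 4914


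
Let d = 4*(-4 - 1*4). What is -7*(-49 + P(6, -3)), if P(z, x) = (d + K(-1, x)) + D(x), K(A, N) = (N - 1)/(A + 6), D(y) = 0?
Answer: 2863/5 ≈ 572.60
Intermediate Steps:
d = -32 (d = 4*(-4 - 4) = 4*(-8) = -32)
K(A, N) = (-1 + N)/(6 + A)
P(z, x) = -161/5 + x/5 (P(z, x) = (-32 + (-1 + x)/(6 - 1)) + 0 = (-32 + (-1 + x)/5) + 0 = (-32 + (-⅕ + x/5)) + 0 = (-161/5 + x/5) + 0 = -161/5 + x/5)
-7*(-49 + P(6, -3)) = -7*(-49 + (-161/5 + (⅕)*(-3))) = -7*(-49 + (-161/5 - ⅗)) = -7*(-49 - 164/5) = -7*(-409/5) = 2863/5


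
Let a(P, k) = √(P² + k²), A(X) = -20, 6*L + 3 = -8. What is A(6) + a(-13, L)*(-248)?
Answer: -20 - 124*√6205/3 ≈ -3275.9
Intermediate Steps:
L = -11/6 (L = -½ + (⅙)*(-8) = -½ - 4/3 = -11/6 ≈ -1.8333)
A(6) + a(-13, L)*(-248) = -20 + √((-13)² + (-11/6)²)*(-248) = -20 + √(169 + 121/36)*(-248) = -20 + √(6205/36)*(-248) = -20 + (√6205/6)*(-248) = -20 - 124*√6205/3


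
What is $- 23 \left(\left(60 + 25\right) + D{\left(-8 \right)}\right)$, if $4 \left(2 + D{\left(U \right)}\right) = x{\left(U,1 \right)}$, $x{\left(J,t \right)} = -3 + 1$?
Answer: $- \frac{3795}{2} \approx -1897.5$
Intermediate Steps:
$x{\left(J,t \right)} = -2$
$D{\left(U \right)} = - \frac{5}{2}$ ($D{\left(U \right)} = -2 + \frac{1}{4} \left(-2\right) = -2 - \frac{1}{2} = - \frac{5}{2}$)
$- 23 \left(\left(60 + 25\right) + D{\left(-8 \right)}\right) = - 23 \left(\left(60 + 25\right) - \frac{5}{2}\right) = - 23 \left(85 - \frac{5}{2}\right) = \left(-23\right) \frac{165}{2} = - \frac{3795}{2}$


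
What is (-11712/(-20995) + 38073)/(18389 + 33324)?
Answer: 799354347/1085714435 ≈ 0.73625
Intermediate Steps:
(-11712/(-20995) + 38073)/(18389 + 33324) = (-11712*(-1/20995) + 38073)/51713 = (11712/20995 + 38073)*(1/51713) = (799354347/20995)*(1/51713) = 799354347/1085714435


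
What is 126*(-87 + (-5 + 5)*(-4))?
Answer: -10962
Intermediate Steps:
126*(-87 + (-5 + 5)*(-4)) = 126*(-87 + 0*(-4)) = 126*(-87 + 0) = 126*(-87) = -10962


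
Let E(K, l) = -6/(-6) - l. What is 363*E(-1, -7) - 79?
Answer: 2825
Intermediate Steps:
E(K, l) = 1 - l (E(K, l) = -6*(-⅙) - l = 1 - l)
363*E(-1, -7) - 79 = 363*(1 - 1*(-7)) - 79 = 363*(1 + 7) - 79 = 363*8 - 79 = 2904 - 79 = 2825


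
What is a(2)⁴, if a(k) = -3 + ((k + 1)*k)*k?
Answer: 6561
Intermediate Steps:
a(k) = -3 + k²*(1 + k) (a(k) = -3 + ((1 + k)*k)*k = -3 + (k*(1 + k))*k = -3 + k²*(1 + k))
a(2)⁴ = (-3 + 2² + 2³)⁴ = (-3 + 4 + 8)⁴ = 9⁴ = 6561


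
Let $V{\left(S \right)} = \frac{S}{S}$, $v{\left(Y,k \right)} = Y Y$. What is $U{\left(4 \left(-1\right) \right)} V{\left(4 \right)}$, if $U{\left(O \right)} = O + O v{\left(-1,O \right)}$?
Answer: $-8$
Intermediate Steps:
$v{\left(Y,k \right)} = Y^{2}$
$V{\left(S \right)} = 1$
$U{\left(O \right)} = 2 O$ ($U{\left(O \right)} = O + O \left(-1\right)^{2} = O + O 1 = O + O = 2 O$)
$U{\left(4 \left(-1\right) \right)} V{\left(4 \right)} = 2 \cdot 4 \left(-1\right) 1 = 2 \left(-4\right) 1 = \left(-8\right) 1 = -8$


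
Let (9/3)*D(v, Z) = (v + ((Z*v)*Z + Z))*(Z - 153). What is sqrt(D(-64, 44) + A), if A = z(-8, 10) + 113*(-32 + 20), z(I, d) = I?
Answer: 2*sqrt(1125302) ≈ 2121.6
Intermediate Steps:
A = -1364 (A = -8 + 113*(-32 + 20) = -8 + 113*(-12) = -8 - 1356 = -1364)
D(v, Z) = (-153 + Z)*(Z + v + v*Z**2)/3 (D(v, Z) = ((v + ((Z*v)*Z + Z))*(Z - 153))/3 = ((v + (v*Z**2 + Z))*(-153 + Z))/3 = ((v + (Z + v*Z**2))*(-153 + Z))/3 = ((Z + v + v*Z**2)*(-153 + Z))/3 = ((-153 + Z)*(Z + v + v*Z**2))/3 = (-153 + Z)*(Z + v + v*Z**2)/3)
sqrt(D(-64, 44) + A) = sqrt((-51*44 - 51*(-64) + (1/3)*44**2 - 51*(-64)*44**2 + (1/3)*44*(-64) + (1/3)*(-64)*44**3) - 1364) = sqrt((-2244 + 3264 + (1/3)*1936 - 51*(-64)*1936 - 2816/3 + (1/3)*(-64)*85184) - 1364) = sqrt((-2244 + 3264 + 1936/3 + 6319104 - 2816/3 - 5451776/3) - 1364) = sqrt(4502572 - 1364) = sqrt(4501208) = 2*sqrt(1125302)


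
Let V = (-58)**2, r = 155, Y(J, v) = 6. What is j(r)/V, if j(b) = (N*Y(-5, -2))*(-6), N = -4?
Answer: 36/841 ≈ 0.042806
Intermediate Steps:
V = 3364
j(b) = 144 (j(b) = -4*6*(-6) = -24*(-6) = 144)
j(r)/V = 144/3364 = 144*(1/3364) = 36/841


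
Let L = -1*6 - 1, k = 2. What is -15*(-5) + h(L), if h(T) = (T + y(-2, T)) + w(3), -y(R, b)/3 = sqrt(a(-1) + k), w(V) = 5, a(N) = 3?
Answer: 73 - 3*sqrt(5) ≈ 66.292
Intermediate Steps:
L = -7 (L = -6 - 1 = -7)
y(R, b) = -3*sqrt(5) (y(R, b) = -3*sqrt(3 + 2) = -3*sqrt(5))
h(T) = 5 + T - 3*sqrt(5) (h(T) = (T - 3*sqrt(5)) + 5 = 5 + T - 3*sqrt(5))
-15*(-5) + h(L) = -15*(-5) + (5 - 7 - 3*sqrt(5)) = 75 + (-2 - 3*sqrt(5)) = 73 - 3*sqrt(5)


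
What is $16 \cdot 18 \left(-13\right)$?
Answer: $-3744$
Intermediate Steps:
$16 \cdot 18 \left(-13\right) = 288 \left(-13\right) = -3744$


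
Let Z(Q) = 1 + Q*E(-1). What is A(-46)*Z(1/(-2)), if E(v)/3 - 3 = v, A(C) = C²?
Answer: -4232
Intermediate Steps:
E(v) = 9 + 3*v
Z(Q) = 1 + 6*Q (Z(Q) = 1 + Q*(9 + 3*(-1)) = 1 + Q*(9 - 3) = 1 + Q*6 = 1 + 6*Q)
A(-46)*Z(1/(-2)) = (-46)²*(1 + 6/(-2)) = 2116*(1 + 6*(-½)) = 2116*(1 - 3) = 2116*(-2) = -4232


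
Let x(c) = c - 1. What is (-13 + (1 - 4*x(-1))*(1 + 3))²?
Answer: 529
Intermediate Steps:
x(c) = -1 + c
(-13 + (1 - 4*x(-1))*(1 + 3))² = (-13 + (1 - 4*(-1 - 1))*(1 + 3))² = (-13 + (1 - 4*(-2))*4)² = (-13 + (1 + 8)*4)² = (-13 + 9*4)² = (-13 + 36)² = 23² = 529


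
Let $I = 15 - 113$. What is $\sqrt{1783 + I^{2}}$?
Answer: $\sqrt{11387} \approx 106.71$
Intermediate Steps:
$I = -98$ ($I = 15 - 113 = -98$)
$\sqrt{1783 + I^{2}} = \sqrt{1783 + \left(-98\right)^{2}} = \sqrt{1783 + 9604} = \sqrt{11387}$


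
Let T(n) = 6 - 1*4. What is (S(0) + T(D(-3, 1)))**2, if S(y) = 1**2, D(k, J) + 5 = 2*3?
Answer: 9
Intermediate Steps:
D(k, J) = 1 (D(k, J) = -5 + 2*3 = -5 + 6 = 1)
T(n) = 2 (T(n) = 6 - 4 = 2)
S(y) = 1
(S(0) + T(D(-3, 1)))**2 = (1 + 2)**2 = 3**2 = 9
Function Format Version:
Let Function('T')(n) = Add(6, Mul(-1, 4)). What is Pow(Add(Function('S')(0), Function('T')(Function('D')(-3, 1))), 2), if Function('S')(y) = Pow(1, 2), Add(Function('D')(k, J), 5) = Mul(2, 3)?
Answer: 9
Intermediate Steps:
Function('D')(k, J) = 1 (Function('D')(k, J) = Add(-5, Mul(2, 3)) = Add(-5, 6) = 1)
Function('T')(n) = 2 (Function('T')(n) = Add(6, -4) = 2)
Function('S')(y) = 1
Pow(Add(Function('S')(0), Function('T')(Function('D')(-3, 1))), 2) = Pow(Add(1, 2), 2) = Pow(3, 2) = 9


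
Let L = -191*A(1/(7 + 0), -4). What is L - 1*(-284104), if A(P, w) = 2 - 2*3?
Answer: 284868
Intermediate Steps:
A(P, w) = -4 (A(P, w) = 2 - 6 = -4)
L = 764 (L = -191*(-4) = 764)
L - 1*(-284104) = 764 - 1*(-284104) = 764 + 284104 = 284868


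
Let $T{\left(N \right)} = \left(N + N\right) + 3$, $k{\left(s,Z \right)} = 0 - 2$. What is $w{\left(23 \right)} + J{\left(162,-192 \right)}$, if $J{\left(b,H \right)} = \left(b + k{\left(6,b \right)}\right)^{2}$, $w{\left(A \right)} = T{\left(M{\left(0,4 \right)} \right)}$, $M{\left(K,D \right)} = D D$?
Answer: $25635$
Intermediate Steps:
$M{\left(K,D \right)} = D^{2}$
$k{\left(s,Z \right)} = -2$ ($k{\left(s,Z \right)} = 0 - 2 = -2$)
$T{\left(N \right)} = 3 + 2 N$ ($T{\left(N \right)} = 2 N + 3 = 3 + 2 N$)
$w{\left(A \right)} = 35$ ($w{\left(A \right)} = 3 + 2 \cdot 4^{2} = 3 + 2 \cdot 16 = 3 + 32 = 35$)
$J{\left(b,H \right)} = \left(-2 + b\right)^{2}$ ($J{\left(b,H \right)} = \left(b - 2\right)^{2} = \left(-2 + b\right)^{2}$)
$w{\left(23 \right)} + J{\left(162,-192 \right)} = 35 + \left(-2 + 162\right)^{2} = 35 + 160^{2} = 35 + 25600 = 25635$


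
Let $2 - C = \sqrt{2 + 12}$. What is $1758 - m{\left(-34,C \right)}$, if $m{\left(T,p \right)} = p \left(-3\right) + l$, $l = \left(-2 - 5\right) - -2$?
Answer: $1769 - 3 \sqrt{14} \approx 1757.8$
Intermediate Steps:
$C = 2 - \sqrt{14}$ ($C = 2 - \sqrt{2 + 12} = 2 - \sqrt{14} \approx -1.7417$)
$l = -5$ ($l = \left(-2 - 5\right) + 2 = -7 + 2 = -5$)
$m{\left(T,p \right)} = -5 - 3 p$ ($m{\left(T,p \right)} = p \left(-3\right) - 5 = - 3 p - 5 = -5 - 3 p$)
$1758 - m{\left(-34,C \right)} = 1758 - \left(-5 - 3 \left(2 - \sqrt{14}\right)\right) = 1758 - \left(-5 - \left(6 - 3 \sqrt{14}\right)\right) = 1758 - \left(-11 + 3 \sqrt{14}\right) = 1758 + \left(11 - 3 \sqrt{14}\right) = 1769 - 3 \sqrt{14}$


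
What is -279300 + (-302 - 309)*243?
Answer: -427773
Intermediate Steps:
-279300 + (-302 - 309)*243 = -279300 - 611*243 = -279300 - 148473 = -427773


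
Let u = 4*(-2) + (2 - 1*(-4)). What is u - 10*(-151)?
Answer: 1508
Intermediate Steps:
u = -2 (u = -8 + (2 + 4) = -8 + 6 = -2)
u - 10*(-151) = -2 - 10*(-151) = -2 + 1510 = 1508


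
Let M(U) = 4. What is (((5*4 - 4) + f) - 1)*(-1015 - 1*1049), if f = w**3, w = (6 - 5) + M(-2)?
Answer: -288960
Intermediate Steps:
w = 5 (w = (6 - 5) + 4 = 1 + 4 = 5)
f = 125 (f = 5**3 = 125)
(((5*4 - 4) + f) - 1)*(-1015 - 1*1049) = (((5*4 - 4) + 125) - 1)*(-1015 - 1*1049) = (((20 - 4) + 125) - 1)*(-1015 - 1049) = ((16 + 125) - 1)*(-2064) = (141 - 1)*(-2064) = 140*(-2064) = -288960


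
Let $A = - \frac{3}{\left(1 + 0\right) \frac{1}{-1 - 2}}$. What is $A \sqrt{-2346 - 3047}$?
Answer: $9 i \sqrt{5393} \approx 660.93 i$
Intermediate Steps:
$A = 9$ ($A = - \frac{3}{1 \frac{1}{-3}} = - \frac{3}{1 \left(- \frac{1}{3}\right)} = - \frac{3}{- \frac{1}{3}} = \left(-3\right) \left(-3\right) = 9$)
$A \sqrt{-2346 - 3047} = 9 \sqrt{-2346 - 3047} = 9 \sqrt{-5393} = 9 i \sqrt{5393}$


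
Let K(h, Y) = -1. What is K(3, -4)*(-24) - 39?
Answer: -15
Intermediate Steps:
K(3, -4)*(-24) - 39 = -1*(-24) - 39 = 24 - 39 = -15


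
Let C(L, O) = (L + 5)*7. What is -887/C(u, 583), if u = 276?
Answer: -887/1967 ≈ -0.45094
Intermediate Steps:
C(L, O) = 35 + 7*L (C(L, O) = (5 + L)*7 = 35 + 7*L)
-887/C(u, 583) = -887/(35 + 7*276) = -887/(35 + 1932) = -887/1967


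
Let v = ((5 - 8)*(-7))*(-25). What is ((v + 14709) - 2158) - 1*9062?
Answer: 2964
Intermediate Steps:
v = -525 (v = -3*(-7)*(-25) = 21*(-25) = -525)
((v + 14709) - 2158) - 1*9062 = ((-525 + 14709) - 2158) - 1*9062 = (14184 - 2158) - 9062 = 12026 - 9062 = 2964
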